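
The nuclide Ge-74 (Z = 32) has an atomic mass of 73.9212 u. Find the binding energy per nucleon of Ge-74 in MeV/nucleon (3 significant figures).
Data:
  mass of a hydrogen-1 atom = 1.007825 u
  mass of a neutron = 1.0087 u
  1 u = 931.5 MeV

Mass of separated nucleons = 32(1.007825) + 42(1.0087) = 32.250400 + 42.3654 = 74.615800 u
Δm = 74.615800 − 73.9212 = 0.694600 u
Binding energy = Δm·c² = 0.694600 × 931.5 MeV/u = 647.020 MeV
Dividing by A = 74 gives 8.744 MeV per nucleon.

8.74 MeV/nucleon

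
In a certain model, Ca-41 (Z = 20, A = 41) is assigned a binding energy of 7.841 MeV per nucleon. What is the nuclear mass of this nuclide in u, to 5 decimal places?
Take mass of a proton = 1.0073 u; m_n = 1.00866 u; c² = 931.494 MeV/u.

Total binding energy = 41 × 7.841 = 321.481 MeV
Mass defect = 321.481 MeV / (931.494 MeV/u) = 0.3451241 u
Constituent mass = 20(1.0073) + 21(1.00866) = 41.32786 u
Nuclear mass = 41.32786 − 0.3451241 = 40.9827359 u ≈ 40.98274 u (to 5 decimal places)

40.98274 u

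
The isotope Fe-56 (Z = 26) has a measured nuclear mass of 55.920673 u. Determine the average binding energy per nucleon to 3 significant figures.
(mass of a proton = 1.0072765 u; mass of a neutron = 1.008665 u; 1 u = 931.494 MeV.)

The nucleus contains 26 protons and 56 − 26 = 30 neutrons.
Total constituent mass: 26 × 1.0072765 + 30 × 1.008665 = 56.4491390 u
The mass defect is 56.4491390 − 55.920673 = 0.5284660 u.
Binding energy = Δm·c² = 0.5284660 × 931.494 MeV/u = 492.263 MeV
Per nucleon: 492.263 / 56 = 8.790 MeV

8.79 MeV/nucleon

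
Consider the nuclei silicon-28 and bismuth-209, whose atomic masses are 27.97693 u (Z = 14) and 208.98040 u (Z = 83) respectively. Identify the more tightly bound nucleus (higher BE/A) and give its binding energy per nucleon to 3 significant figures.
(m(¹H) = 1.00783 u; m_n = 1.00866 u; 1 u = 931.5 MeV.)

silicon-28; 8.45 MeV/nucleon

silicon-28: Σm = 14(1.00783) + 14(1.00866) = 28.23086 u; Δm = 0.25393 u; E_B = 236.54 MeV; E_B/A = 8.448 MeV
bismuth-209: Σm = 83(1.00783) + 126(1.00866) = 210.74105 u; Δm = 1.76065 u; E_B = 1640.0 MeV; E_B/A = 7.847 MeV
silicon-28 has the higher binding energy per nucleon, so it is the more tightly bound nucleus.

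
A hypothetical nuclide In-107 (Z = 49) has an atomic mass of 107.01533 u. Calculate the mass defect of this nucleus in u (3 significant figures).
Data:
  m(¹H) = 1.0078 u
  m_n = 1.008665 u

0.869 u

Mass of separated nucleons = 49(1.0078) + 58(1.008665) = 49.3822 + 58.502570 = 107.884770 u
Mass defect Δm = 107.884770 − 107.01533 = 0.869440 u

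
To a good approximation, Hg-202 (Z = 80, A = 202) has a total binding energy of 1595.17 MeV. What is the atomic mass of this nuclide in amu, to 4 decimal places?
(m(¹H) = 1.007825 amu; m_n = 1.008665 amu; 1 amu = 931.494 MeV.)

Mass defect = 1595.17 MeV / (931.494 MeV/amu) = 1.712486 amu
Constituent mass = 80(1.007825) + 122(1.008665) = 203.683130 amu
Atomic mass = 203.683130 − 1.712486 = 201.970644 amu ≈ 201.9706 amu (to 4 decimal places)

201.9706 amu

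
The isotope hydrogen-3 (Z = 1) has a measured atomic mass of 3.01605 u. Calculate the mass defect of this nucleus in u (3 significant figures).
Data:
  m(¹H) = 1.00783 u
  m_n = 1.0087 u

Σm = 1·m(¹H) + 2·m_n = 1.00783 + 2.0174 = 3.02523 u
The mass defect is 3.02523 − 3.01605 = 0.00918 u.

0.00918 u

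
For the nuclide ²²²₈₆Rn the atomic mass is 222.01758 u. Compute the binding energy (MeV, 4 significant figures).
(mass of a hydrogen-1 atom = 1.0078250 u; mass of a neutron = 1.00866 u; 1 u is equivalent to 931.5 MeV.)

1708 MeV

Σm = 86·m(¹H) + 136·m_n = 86.6729500 + 137.17776 = 223.8507100 u
The mass defect is 223.8507100 − 222.01758 = 1.8331300 u.
Converting to energy: 1.8331300 u × 931.5 MeV/u = 1707.56 MeV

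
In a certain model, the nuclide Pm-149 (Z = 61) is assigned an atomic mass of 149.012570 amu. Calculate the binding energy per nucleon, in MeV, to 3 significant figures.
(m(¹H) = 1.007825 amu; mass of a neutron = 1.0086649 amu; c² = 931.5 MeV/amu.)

7.67 MeV/nucleon

Z = 61, so N = A − Z = 149 − 61 = 88.
Σm = 61·m(¹H) + 88·m_n = 61.477325 + 88.7625112 = 150.2398362 amu
Δm = 150.2398362 − 149.012570 = 1.2272662 amu
E_B = 1.2272662 × 931.5 = 1143.20 MeV
Dividing by A = 149 gives 7.672 MeV per nucleon.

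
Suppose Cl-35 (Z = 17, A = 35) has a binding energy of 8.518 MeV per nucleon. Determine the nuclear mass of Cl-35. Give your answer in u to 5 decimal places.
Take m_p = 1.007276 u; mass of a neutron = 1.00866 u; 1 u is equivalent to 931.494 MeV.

Total binding energy = 35 × 8.518 = 298.130 MeV
Mass defect = 298.130 MeV / (931.494 MeV/u) = 0.3200557 u
Constituent mass = 17(1.007276) + 18(1.00866) = 35.279572 u
Nuclear mass = 35.279572 − 0.3200557 = 34.9595163 u ≈ 34.95952 u (to 5 decimal places)

34.95952 u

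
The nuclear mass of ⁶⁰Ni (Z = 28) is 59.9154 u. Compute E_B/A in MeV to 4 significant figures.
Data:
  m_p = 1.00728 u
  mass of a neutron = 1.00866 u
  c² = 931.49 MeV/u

With 28 protons and 32 neutrons (A = 60):
Σm = 28·m_p + 32·m_n = 28.20384 + 32.27712 = 60.48096 u
Δm = 60.48096 − 59.9154 = 0.56556 u
Converting to energy: 0.56556 u × 931.49 MeV/u = 526.813 MeV
BE/A = 526.813 MeV / 60 = 8.780 MeV/nucleon

8.780 MeV/nucleon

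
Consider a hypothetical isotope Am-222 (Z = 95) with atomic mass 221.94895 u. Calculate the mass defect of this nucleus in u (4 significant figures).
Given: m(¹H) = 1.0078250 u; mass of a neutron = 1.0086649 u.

1.895 u

Total constituent mass: 95 × 1.0078250 + 127 × 1.0086649 = 223.8438173 u
Mass defect Δm = 223.8438173 − 221.94895 = 1.8948673 u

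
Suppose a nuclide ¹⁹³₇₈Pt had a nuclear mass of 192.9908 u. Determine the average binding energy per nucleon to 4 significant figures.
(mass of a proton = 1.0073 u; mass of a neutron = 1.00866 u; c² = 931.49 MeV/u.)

7.599 MeV/nucleon

Σm = 78·m_p + 115·m_n = 78.5694 + 115.99590 = 194.56530 u
The mass defect is 194.56530 − 192.9908 = 1.57450 u.
Binding energy = Δm·c² = 1.57450 × 931.49 MeV/u = 1466.63 MeV
BE/A = 1466.63 MeV / 193 = 7.599 MeV/nucleon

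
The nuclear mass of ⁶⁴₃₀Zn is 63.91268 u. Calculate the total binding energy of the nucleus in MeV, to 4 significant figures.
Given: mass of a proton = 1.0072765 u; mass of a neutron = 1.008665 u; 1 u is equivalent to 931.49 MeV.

559.1 MeV

The nucleus contains 30 protons and 64 − 30 = 34 neutrons.
Mass of separated nucleons = 30(1.0072765) + 34(1.008665) = 30.2182950 + 34.294610 = 64.5129050 u
The mass defect is 64.5129050 − 63.91268 = 0.6002250 u.
Binding energy = Δm·c² = 0.6002250 × 931.49 MeV/u = 559.104 MeV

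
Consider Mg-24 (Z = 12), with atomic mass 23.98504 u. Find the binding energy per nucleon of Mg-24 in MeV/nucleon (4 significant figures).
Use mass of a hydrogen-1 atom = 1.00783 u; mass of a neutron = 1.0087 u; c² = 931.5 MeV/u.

8.279 MeV/nucleon

Total constituent mass: 12 × 1.00783 + 12 × 1.0087 = 24.19836 u
Mass defect Δm = 24.19836 − 23.98504 = 0.21332 u
Binding energy = Δm·c² = 0.21332 × 931.5 MeV/u = 198.7076 MeV
Per nucleon: 198.7076 / 24 = 8.279 MeV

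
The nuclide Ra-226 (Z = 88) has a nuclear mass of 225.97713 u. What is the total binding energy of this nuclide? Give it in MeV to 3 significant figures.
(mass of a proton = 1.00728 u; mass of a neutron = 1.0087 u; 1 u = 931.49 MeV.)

1740 MeV

Σm = 88·m_p + 138·m_n = 88.64064 + 139.2006 = 227.84124 u
Δm = 227.84124 − 225.97713 = 1.86411 u
Binding energy = Δm·c² = 1.86411 × 931.49 MeV/u = 1736.40 MeV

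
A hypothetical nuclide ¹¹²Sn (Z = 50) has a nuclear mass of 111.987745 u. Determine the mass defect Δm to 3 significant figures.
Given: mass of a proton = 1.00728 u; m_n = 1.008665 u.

Total constituent mass: 50 × 1.00728 + 62 × 1.008665 = 112.901230 u
Mass defect Δm = 112.901230 − 111.987745 = 0.913485 u

0.913 u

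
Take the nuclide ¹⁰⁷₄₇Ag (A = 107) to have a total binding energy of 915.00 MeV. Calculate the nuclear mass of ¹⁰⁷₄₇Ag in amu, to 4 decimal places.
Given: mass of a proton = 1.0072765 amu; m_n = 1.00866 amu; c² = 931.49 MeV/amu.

Mass defect = 915.00 MeV / (931.49 MeV/amu) = 0.982297 amu
Constituent mass = 47(1.0072765) + 60(1.00866) = 107.8615955 amu
Nuclear mass = 107.8615955 − 0.982297 = 106.8792985 amu ≈ 106.8793 amu (to 4 decimal places)

106.8793 amu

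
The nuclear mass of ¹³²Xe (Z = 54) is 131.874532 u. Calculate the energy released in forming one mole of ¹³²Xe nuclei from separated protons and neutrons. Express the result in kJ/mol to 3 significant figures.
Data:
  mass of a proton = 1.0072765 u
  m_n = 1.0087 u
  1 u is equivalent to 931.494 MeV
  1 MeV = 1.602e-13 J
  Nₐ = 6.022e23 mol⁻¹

1.08e+11 kJ/mol

Mass of separated nucleons = 54(1.0072765) + 78(1.0087) = 54.3929310 + 78.6786 = 133.0715310 u
Δm = 133.0715310 − 131.874532 = 1.1969990 u
E_B = 1.1969990 × 931.494 = 1115.00 MeV
Per nucleus in joules: 1115.00 MeV × 1.602e-13 J/MeV = 1.7862e-10 J
Per mole: 1.7862e-10 J × 6.022e23 mol⁻¹ = 1.0756e+14 J/mol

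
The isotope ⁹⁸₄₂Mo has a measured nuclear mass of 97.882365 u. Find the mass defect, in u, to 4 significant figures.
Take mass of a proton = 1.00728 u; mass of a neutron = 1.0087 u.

Σm = 42·m_p + 56·m_n = 42.30576 + 56.4872 = 98.79296 u
Δm = 98.79296 − 97.882365 = 0.910595 u

0.9106 u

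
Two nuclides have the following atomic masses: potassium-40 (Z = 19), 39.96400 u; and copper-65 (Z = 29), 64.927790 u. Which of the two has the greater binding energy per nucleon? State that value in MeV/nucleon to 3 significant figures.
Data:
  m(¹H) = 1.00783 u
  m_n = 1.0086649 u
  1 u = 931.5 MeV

copper-65; 8.76 MeV/nucleon

potassium-40: Σm = 19(1.00783) + 21(1.0086649) = 40.3307329 u; Δm = 0.3667329 u; E_B = 341.61 MeV; E_B/A = 8.540 MeV
copper-65: Σm = 29(1.00783) + 36(1.0086649) = 65.5390064 u; Δm = 0.6112164 u; E_B = 569.35 MeV; E_B/A = 8.759 MeV
copper-65 has the higher binding energy per nucleon, so it is the more tightly bound nucleus.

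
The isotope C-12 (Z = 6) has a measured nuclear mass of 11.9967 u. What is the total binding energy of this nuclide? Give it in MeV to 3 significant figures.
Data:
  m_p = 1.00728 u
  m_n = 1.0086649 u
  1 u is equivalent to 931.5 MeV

Total constituent mass: 6 × 1.00728 + 6 × 1.0086649 = 12.0956694 u
Mass defect Δm = 12.0956694 − 11.9967 = 0.0989694 u
Converting to energy: 0.0989694 u × 931.5 MeV/u = 92.1900 MeV

92.2 MeV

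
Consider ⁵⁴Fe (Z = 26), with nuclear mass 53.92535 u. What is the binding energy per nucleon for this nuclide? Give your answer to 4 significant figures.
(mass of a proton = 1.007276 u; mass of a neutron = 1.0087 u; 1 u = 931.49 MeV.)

8.753 MeV/nucleon

Z = 26, so N = A − Z = 54 − 26 = 28.
Total constituent mass: 26 × 1.007276 + 28 × 1.0087 = 54.432776 u
Δm = 54.432776 − 53.92535 = 0.507426 u
Converting to energy: 0.507426 u × 931.49 MeV/u = 472.662 MeV
Dividing by A = 54 gives 8.753 MeV per nucleon.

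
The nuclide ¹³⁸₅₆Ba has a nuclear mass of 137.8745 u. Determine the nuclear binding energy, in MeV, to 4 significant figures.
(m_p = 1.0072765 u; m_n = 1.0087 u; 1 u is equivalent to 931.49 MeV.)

1161 MeV

With 56 protons and 82 neutrons (A = 138):
Mass of separated nucleons = 56(1.0072765) + 82(1.0087) = 56.4074840 + 82.7134 = 139.1208840 u
Mass defect Δm = 139.1208840 − 137.8745 = 1.2463840 u
E_B = 1.2463840 × 931.49 = 1160.99 MeV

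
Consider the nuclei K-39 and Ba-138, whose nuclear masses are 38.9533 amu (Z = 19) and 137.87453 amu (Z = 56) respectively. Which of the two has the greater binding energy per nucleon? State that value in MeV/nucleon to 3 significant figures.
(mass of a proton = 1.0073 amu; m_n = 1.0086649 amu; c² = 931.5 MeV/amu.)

K-39; 8.57 MeV/nucleon

K-39: Σm = 19(1.0073) + 20(1.0086649) = 39.3119980 amu; Δm = 0.3586980 amu; E_B = 334.13 MeV; E_B/A = 8.567 MeV
Ba-138: Σm = 56(1.0073) + 82(1.0086649) = 139.1193218 amu; Δm = 1.2447918 amu; E_B = 1159.5 MeV; E_B/A = 8.402 MeV
K-39 has the higher binding energy per nucleon, so it is the more tightly bound nucleus.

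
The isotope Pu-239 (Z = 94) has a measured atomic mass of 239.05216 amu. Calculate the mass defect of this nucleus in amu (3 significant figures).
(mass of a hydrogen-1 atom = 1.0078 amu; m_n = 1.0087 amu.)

Z = 94, so N = A − Z = 239 − 94 = 145.
Σm = 94·m(¹H) + 145·m_n = 94.7332 + 146.2615 = 240.9947 amu
Mass defect Δm = 240.9947 − 239.05216 = 1.94254 amu

1.94 amu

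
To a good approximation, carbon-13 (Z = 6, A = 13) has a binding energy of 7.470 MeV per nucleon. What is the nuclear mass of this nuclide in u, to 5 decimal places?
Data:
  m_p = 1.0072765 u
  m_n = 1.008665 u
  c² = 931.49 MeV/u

Total binding energy = 13 × 7.470 = 97.110 MeV
Mass defect = 97.110 MeV / (931.49 MeV/u) = 0.1042523 u
Constituent mass = 6(1.0072765) + 7(1.008665) = 13.1043140 u
Nuclear mass = 13.1043140 − 0.1042523 = 13.0000617 u ≈ 13.00006 u (to 5 decimal places)

13.00006 u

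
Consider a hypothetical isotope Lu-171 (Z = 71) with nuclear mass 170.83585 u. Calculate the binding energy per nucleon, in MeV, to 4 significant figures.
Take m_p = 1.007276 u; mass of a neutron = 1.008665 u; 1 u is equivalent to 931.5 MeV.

Σm = 71·m_p + 100·m_n = 71.516596 + 100.866500 = 172.383096 u
Δm = 172.383096 − 170.83585 = 1.547246 u
E_B = 1.547246 × 931.5 = 1441.26 MeV
BE/A = 1441.26 MeV / 171 = 8.428 MeV/nucleon

8.428 MeV/nucleon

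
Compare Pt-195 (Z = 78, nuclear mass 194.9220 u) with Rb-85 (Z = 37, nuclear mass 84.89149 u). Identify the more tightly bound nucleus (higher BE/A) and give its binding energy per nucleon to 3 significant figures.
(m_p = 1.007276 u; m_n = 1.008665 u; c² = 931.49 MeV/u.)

Rb-85; 8.70 MeV/nucleon

Pt-195: Σm = 78(1.007276) + 117(1.008665) = 196.581333 u; Δm = 1.659333 u; E_B = 1545.65 MeV; E_B/A = 7.926 MeV
Rb-85: Σm = 37(1.007276) + 48(1.008665) = 85.685132 u; Δm = 0.793642 u; E_B = 739.27 MeV; E_B/A = 8.697 MeV
Rb-85 has the higher binding energy per nucleon, so it is the more tightly bound nucleus.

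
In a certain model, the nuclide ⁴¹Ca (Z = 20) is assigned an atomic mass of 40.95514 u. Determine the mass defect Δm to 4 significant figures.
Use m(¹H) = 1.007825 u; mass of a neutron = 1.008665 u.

Z = 20, so N = A − Z = 41 − 20 = 21.
Mass of separated nucleons = 20(1.007825) + 21(1.008665) = 20.156500 + 21.181965 = 41.338465 u
The mass defect is 41.338465 − 40.95514 = 0.383325 u.

0.3833 u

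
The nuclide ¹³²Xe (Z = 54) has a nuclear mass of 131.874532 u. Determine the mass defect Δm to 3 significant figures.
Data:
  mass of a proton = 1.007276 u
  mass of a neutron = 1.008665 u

1.19 u

Mass of separated nucleons = 54(1.007276) + 78(1.008665) = 54.392904 + 78.675870 = 133.068774 u
Mass defect Δm = 133.068774 − 131.874532 = 1.194242 u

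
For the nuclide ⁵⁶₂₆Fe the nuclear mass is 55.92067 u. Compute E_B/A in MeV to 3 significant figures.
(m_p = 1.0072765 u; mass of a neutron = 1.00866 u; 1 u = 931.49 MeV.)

8.79 MeV/nucleon

Total constituent mass: 26 × 1.0072765 + 30 × 1.00866 = 56.4489890 u
The mass defect is 56.4489890 − 55.92067 = 0.5283190 u.
Binding energy = Δm·c² = 0.5283190 × 931.49 MeV/u = 492.124 MeV
Per nucleon: 492.124 / 56 = 8.788 MeV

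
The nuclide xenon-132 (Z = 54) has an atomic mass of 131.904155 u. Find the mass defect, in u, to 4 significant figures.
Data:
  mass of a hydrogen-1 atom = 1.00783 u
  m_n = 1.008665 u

Z = 54, so N = A − Z = 132 − 54 = 78.
Σm = 54·m(¹H) + 78·m_n = 54.42282 + 78.675870 = 133.098690 u
Δm = 133.098690 − 131.904155 = 1.194535 u

1.195 u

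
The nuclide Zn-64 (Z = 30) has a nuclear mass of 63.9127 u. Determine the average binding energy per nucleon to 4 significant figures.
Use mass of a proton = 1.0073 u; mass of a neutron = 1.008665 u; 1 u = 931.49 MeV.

With 30 protons and 34 neutrons (A = 64):
Total constituent mass: 30 × 1.0073 + 34 × 1.008665 = 64.513610 u
Mass defect Δm = 64.513610 − 63.9127 = 0.600910 u
E_B = 0.600910 × 931.49 = 559.742 MeV
BE/A = 559.742 MeV / 64 = 8.746 MeV/nucleon

8.746 MeV/nucleon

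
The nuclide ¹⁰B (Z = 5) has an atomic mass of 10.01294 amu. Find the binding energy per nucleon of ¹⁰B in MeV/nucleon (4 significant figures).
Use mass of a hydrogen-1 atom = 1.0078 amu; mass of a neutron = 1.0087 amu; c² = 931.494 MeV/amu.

6.479 MeV/nucleon

Mass of separated nucleons = 5(1.0078) + 5(1.0087) = 5.0390 + 5.0435 = 10.0825 amu
Mass defect Δm = 10.0825 − 10.01294 = 0.06956 amu
E_B = 0.06956 × 931.494 = 64.7947 MeV
Per nucleon: 64.7947 / 10 = 6.479 MeV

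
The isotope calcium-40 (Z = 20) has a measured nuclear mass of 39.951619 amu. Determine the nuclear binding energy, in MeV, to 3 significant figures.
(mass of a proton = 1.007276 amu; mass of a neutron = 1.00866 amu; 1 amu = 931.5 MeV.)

342 MeV

Z = 20, so N = A − Z = 40 − 20 = 20.
Σm = 20·m_p + 20·m_n = 20.145520 + 20.17320 = 40.318720 amu
Δm = 40.318720 − 39.951619 = 0.367101 amu
Binding energy = Δm·c² = 0.367101 × 931.5 MeV/amu = 341.955 MeV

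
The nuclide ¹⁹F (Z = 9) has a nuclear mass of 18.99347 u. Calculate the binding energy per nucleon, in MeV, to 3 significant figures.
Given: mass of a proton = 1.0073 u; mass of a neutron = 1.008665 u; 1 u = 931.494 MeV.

7.79 MeV/nucleon

Σm = 9·m_p + 10·m_n = 9.0657 + 10.086650 = 19.152350 u
Mass defect Δm = 19.152350 − 18.99347 = 0.158880 u
Converting to energy: 0.158880 u × 931.494 MeV/u = 147.996 MeV
BE/A = 147.996 MeV / 19 = 7.789 MeV/nucleon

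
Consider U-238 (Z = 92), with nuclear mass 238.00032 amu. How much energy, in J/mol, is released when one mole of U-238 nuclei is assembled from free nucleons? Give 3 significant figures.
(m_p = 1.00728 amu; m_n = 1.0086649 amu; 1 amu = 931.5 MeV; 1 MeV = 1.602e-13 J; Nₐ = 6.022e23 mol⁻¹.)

1.74e+14 J/mol

Σm = 92·m_p + 146·m_n = 92.66976 + 147.2650754 = 239.9348354 amu
The mass defect is 239.9348354 − 238.00032 = 1.9345154 amu.
Converting to energy: 1.9345154 amu × 931.5 MeV/amu = 1802.00 MeV
Per nucleus in joules: 1802.00 MeV × 1.602e-13 J/MeV = 2.8868e-10 J
Per mole: 2.8868e-10 J × 6.022e23 mol⁻¹ = 1.7384e+14 J/mol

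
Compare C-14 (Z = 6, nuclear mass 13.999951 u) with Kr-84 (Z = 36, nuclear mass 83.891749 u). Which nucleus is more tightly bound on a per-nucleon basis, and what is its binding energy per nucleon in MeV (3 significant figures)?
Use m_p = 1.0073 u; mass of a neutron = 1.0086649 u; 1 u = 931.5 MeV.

Kr-84; 8.73 MeV/nucleon

C-14: Σm = 6(1.0073) + 8(1.0086649) = 14.1131192 u; Δm = 0.1131682 u; E_B = 105.42 MeV; E_B/A = 7.530 MeV
Kr-84: Σm = 36(1.0073) + 48(1.0086649) = 84.6787152 u; Δm = 0.7869662 u; E_B = 733.06 MeV; E_B/A = 8.727 MeV
Kr-84 has the higher binding energy per nucleon, so it is the more tightly bound nucleus.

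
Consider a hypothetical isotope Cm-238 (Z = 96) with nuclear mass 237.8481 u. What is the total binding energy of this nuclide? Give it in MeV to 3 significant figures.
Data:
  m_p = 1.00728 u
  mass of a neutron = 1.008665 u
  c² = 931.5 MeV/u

Total constituent mass: 96 × 1.00728 + 142 × 1.008665 = 239.929310 u
The mass defect is 239.929310 − 237.8481 = 2.081210 u.
E_B = 2.081210 × 931.5 = 1938.65 MeV

1940 MeV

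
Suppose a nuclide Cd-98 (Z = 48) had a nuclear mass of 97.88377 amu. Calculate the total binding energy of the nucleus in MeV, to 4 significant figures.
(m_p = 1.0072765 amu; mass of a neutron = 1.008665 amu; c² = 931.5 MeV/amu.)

The nucleus contains 48 protons and 98 − 48 = 50 neutrons.
Mass of separated nucleons = 48(1.0072765) + 50(1.008665) = 48.3492720 + 50.433250 = 98.7825220 amu
The mass defect is 98.7825220 − 97.88377 = 0.8987520 amu.
Binding energy = Δm·c² = 0.8987520 × 931.5 MeV/amu = 837.187 MeV

837.2 MeV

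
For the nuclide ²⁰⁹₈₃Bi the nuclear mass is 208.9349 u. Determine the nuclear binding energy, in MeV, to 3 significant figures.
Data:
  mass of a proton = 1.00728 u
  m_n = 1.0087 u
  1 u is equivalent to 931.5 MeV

Total constituent mass: 83 × 1.00728 + 126 × 1.0087 = 210.70044 u
Mass defect Δm = 210.70044 − 208.9349 = 1.76554 u
E_B = 1.76554 × 931.5 = 1644.60 MeV

1640 MeV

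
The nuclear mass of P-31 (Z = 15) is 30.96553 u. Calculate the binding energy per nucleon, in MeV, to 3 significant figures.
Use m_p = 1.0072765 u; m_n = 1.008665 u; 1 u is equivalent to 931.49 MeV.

8.48 MeV/nucleon

Z = 15, so N = A − Z = 31 − 15 = 16.
Σm = 15·m_p + 16·m_n = 15.1091475 + 16.138640 = 31.2477875 u
The mass defect is 31.2477875 − 30.96553 = 0.2822575 u.
Converting to energy: 0.2822575 u × 931.49 MeV/u = 262.920 MeV
Dividing by A = 31 gives 8.481 MeV per nucleon.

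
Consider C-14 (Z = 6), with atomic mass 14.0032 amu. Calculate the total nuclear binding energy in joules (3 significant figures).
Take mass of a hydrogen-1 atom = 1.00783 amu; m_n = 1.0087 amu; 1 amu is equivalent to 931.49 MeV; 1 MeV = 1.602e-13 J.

1.69e-11 J

Σm = 6·m(¹H) + 8·m_n = 6.04698 + 8.0696 = 14.11658 amu
Mass defect Δm = 14.11658 − 14.0032 = 0.11338 amu
Binding energy = Δm·c² = 0.11338 × 931.49 MeV/amu = 105.612 MeV
In joules: 105.612 MeV × 1.602e-13 J/MeV = 1.6919e-11 J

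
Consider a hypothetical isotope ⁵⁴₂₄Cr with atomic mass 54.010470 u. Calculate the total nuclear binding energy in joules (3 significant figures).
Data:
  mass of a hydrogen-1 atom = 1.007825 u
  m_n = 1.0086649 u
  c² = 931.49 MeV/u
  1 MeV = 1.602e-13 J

6.53e-11 J

Z = 24, so N = A − Z = 54 − 24 = 30.
Σm = 24·m(¹H) + 30·m_n = 24.187800 + 30.2599470 = 54.4477470 u
The mass defect is 54.4477470 − 54.010470 = 0.4372770 u.
Converting to energy: 0.4372770 u × 931.49 MeV/u = 407.319 MeV
In joules: 407.319 MeV × 1.602e-13 J/MeV = 6.5253e-11 J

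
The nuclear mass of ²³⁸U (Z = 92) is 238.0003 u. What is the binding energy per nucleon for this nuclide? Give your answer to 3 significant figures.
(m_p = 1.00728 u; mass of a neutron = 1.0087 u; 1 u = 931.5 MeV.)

Z = 92, so N = A − Z = 238 − 92 = 146.
Mass of separated nucleons = 92(1.00728) + 146(1.0087) = 92.66976 + 147.2702 = 239.93996 u
Δm = 239.93996 − 238.0003 = 1.93966 u
Converting to energy: 1.93966 u × 931.5 MeV/u = 1806.79 MeV
Dividing by A = 238 gives 7.592 MeV per nucleon.

7.59 MeV/nucleon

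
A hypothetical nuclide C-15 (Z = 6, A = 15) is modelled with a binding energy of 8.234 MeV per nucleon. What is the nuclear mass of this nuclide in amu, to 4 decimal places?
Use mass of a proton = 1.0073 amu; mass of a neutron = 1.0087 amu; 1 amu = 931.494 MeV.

Total binding energy = 15 × 8.234 = 123.510 MeV
Mass defect = 123.510 MeV / (931.494 MeV/amu) = 0.132593 amu
Constituent mass = 6(1.0073) + 9(1.0087) = 15.1221 amu
Nuclear mass = 15.1221 − 0.132593 = 14.989507 amu ≈ 14.9895 amu (to 4 decimal places)

14.9895 amu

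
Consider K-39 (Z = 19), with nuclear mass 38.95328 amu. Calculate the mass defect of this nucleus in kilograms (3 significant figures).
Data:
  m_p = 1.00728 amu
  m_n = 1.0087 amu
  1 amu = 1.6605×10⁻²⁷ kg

With 19 protons and 20 neutrons (A = 39):
Σm = 19·m_p + 20·m_n = 19.13832 + 20.1740 = 39.31232 amu
Δm = 39.31232 − 38.95328 = 0.35904 amu
In SI units: 0.35904 amu × 1.6605×10⁻²⁷ kg/amu = 5.9619e-28 kg

5.96e-28 kg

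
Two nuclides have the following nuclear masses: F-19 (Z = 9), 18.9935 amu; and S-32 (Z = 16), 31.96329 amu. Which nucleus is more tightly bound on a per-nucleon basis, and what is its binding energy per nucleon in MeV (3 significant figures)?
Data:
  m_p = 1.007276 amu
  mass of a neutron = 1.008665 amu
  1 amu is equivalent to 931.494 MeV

S-32; 8.49 MeV/nucleon

F-19: Σm = 9(1.007276) + 10(1.008665) = 19.152134 amu; Δm = 0.158634 amu; E_B = 147.77 MeV; E_B/A = 7.777 MeV
S-32: Σm = 16(1.007276) + 16(1.008665) = 32.255056 amu; Δm = 0.291766 amu; E_B = 271.78 MeV; E_B/A = 8.493 MeV
S-32 has the higher binding energy per nucleon, so it is the more tightly bound nucleus.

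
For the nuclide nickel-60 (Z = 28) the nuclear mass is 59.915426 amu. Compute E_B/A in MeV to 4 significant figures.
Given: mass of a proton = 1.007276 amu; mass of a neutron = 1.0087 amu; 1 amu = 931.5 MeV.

The nucleus contains 28 protons and 60 − 28 = 32 neutrons.
Total constituent mass: 28 × 1.007276 + 32 × 1.0087 = 60.482128 amu
Δm = 60.482128 − 59.915426 = 0.566702 amu
Converting to energy: 0.566702 amu × 931.5 MeV/amu = 527.883 MeV
BE/A = 527.883 MeV / 60 = 8.798 MeV/nucleon

8.798 MeV/nucleon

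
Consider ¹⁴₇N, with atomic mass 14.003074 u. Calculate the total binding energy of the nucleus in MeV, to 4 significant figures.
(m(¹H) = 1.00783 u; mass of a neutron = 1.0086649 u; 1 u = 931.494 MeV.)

Total constituent mass: 7 × 1.00783 + 7 × 1.0086649 = 14.1154643 u
The mass defect is 14.1154643 − 14.003074 = 0.1123903 u.
E_B = 0.1123903 × 931.494 = 104.691 MeV

104.7 MeV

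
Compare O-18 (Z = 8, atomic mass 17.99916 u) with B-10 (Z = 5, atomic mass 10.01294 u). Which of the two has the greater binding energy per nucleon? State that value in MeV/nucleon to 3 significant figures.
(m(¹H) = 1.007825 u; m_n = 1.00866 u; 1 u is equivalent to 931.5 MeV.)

O-18: Σm = 8(1.007825) + 10(1.00866) = 18.149200 u; Δm = 0.150040 u; E_B = 139.762 MeV; E_B/A = 7.7646 MeV
B-10: Σm = 5(1.007825) + 5(1.00866) = 10.082425 u; Δm = 0.069485 u; E_B = 64.725 MeV; E_B/A = 6.473 MeV
O-18 has the higher binding energy per nucleon, so it is the more tightly bound nucleus.

O-18; 7.76 MeV/nucleon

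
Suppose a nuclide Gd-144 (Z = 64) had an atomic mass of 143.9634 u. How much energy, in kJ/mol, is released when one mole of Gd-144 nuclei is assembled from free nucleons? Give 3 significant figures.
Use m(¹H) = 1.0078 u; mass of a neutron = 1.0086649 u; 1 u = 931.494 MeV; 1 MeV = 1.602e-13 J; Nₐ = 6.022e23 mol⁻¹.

1.10e+11 kJ/mol

Σm = 64·m(¹H) + 80·m_n = 64.4992 + 80.6931920 = 145.1923920 u
Δm = 145.1923920 − 143.9634 = 1.2289920 u
E_B = 1.2289920 × 931.494 = 1144.80 MeV
Per nucleus in joules: 1144.80 MeV × 1.602e-13 J/MeV = 1.8340e-10 J
Per mole: 1.8340e-10 J × 6.022e23 mol⁻¹ = 1.1044e+14 J/mol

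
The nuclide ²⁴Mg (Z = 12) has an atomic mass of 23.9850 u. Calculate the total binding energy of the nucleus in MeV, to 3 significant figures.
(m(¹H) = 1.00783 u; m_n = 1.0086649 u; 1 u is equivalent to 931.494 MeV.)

198 MeV

With 12 protons and 12 neutrons (A = 24):
Σm = 12·m(¹H) + 12·m_n = 12.09396 + 12.1039788 = 24.1979388 u
The mass defect is 24.1979388 − 23.9850 = 0.2129388 u.
Binding energy = Δm·c² = 0.2129388 × 931.494 MeV/u = 198.351 MeV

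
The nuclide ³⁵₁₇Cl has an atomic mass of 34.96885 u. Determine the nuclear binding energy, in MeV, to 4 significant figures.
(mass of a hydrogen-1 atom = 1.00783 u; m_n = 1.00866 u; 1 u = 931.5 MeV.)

298.2 MeV

Mass of separated nucleons = 17(1.00783) + 18(1.00866) = 17.13311 + 18.15588 = 35.28899 u
Δm = 35.28899 − 34.96885 = 0.32014 u
E_B = 0.32014 × 931.5 = 298.210 MeV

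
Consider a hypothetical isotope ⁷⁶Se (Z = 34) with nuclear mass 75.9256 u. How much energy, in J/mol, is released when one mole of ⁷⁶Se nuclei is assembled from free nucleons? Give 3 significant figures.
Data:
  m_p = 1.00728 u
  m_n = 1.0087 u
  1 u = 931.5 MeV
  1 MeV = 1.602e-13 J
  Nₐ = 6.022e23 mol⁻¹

Total constituent mass: 34 × 1.00728 + 42 × 1.0087 = 76.61292 u
Mass defect Δm = 76.61292 − 75.9256 = 0.68732 u
Binding energy = Δm·c² = 0.68732 × 931.5 MeV/u = 640.239 MeV
Per nucleus in joules: 640.239 MeV × 1.602e-13 J/MeV = 1.0257e-10 J
Per mole: 1.0257e-10 J × 6.022e23 mol⁻¹ = 6.1768e+13 J/mol

6.18e+13 J/mol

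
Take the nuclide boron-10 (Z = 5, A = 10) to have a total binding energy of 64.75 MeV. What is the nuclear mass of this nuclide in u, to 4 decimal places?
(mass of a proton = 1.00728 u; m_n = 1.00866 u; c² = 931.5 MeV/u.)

Mass defect = 64.75 MeV / (931.5 MeV/u) = 0.069512 u
Constituent mass = 5(1.00728) + 5(1.00866) = 10.07970 u
Nuclear mass = 10.07970 − 0.069512 = 10.010188 u ≈ 10.0102 u (to 4 decimal places)

10.0102 u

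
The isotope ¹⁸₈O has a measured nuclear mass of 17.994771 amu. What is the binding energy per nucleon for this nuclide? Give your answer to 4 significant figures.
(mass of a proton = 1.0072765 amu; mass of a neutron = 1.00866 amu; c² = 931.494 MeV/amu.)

7.765 MeV/nucleon

With 8 protons and 10 neutrons (A = 18):
Total constituent mass: 8 × 1.0072765 + 10 × 1.00866 = 18.1448120 amu
Δm = 18.1448120 − 17.994771 = 0.1500410 amu
Converting to energy: 0.1500410 amu × 931.494 MeV/amu = 139.762 MeV
Per nucleon: 139.762 / 18 = 7.765 MeV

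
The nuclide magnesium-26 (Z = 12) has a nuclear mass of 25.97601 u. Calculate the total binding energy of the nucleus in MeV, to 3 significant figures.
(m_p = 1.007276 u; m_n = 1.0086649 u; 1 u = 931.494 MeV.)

With 12 protons and 14 neutrons (A = 26):
Mass of separated nucleons = 12(1.007276) + 14(1.0086649) = 12.087312 + 14.1213086 = 26.2086206 u
Δm = 26.2086206 − 25.97601 = 0.2326106 u
Binding energy = Δm·c² = 0.2326106 × 931.494 MeV/u = 216.675 MeV

217 MeV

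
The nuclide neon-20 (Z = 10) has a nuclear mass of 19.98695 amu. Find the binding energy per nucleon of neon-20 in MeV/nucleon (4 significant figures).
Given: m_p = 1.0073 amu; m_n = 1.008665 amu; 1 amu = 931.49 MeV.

8.043 MeV/nucleon

Mass of separated nucleons = 10(1.0073) + 10(1.008665) = 10.0730 + 10.086650 = 20.159650 amu
The mass defect is 20.159650 − 19.98695 = 0.172700 amu.
E_B = 0.172700 × 931.49 = 160.868 MeV
Per nucleon: 160.868 / 20 = 8.043 MeV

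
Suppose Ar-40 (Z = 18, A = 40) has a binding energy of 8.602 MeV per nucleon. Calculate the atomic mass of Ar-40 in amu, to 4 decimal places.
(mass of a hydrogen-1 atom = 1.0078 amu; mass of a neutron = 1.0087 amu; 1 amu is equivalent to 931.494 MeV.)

39.9624 amu

Total binding energy = 40 × 8.602 = 344.080 MeV
Mass defect = 344.080 MeV / (931.494 MeV/amu) = 0.369385 amu
Constituent mass = 18(1.0078) + 22(1.0087) = 40.3318 amu
Atomic mass = 40.3318 − 0.369385 = 39.962415 amu ≈ 39.9624 amu (to 4 decimal places)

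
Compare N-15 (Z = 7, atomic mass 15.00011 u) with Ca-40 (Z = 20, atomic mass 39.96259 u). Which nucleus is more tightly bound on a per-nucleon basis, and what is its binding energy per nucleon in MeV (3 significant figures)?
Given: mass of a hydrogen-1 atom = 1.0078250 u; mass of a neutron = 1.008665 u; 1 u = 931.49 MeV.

Ca-40; 8.55 MeV/nucleon

N-15: Σm = 7(1.0078250) + 8(1.008665) = 15.1240950 u; Δm = 0.1239850 u; E_B = 115.49 MeV; E_B/A = 7.699 MeV
Ca-40: Σm = 20(1.0078250) + 20(1.008665) = 40.3298000 u; Δm = 0.3672100 u; E_B = 342.05 MeV; E_B/A = 8.551 MeV
Ca-40 has the higher binding energy per nucleon, so it is the more tightly bound nucleus.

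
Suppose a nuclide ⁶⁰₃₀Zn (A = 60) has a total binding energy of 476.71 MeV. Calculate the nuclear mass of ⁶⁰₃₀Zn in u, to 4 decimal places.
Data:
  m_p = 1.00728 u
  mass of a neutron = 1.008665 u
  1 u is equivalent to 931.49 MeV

59.9666 u

Mass defect = 476.71 MeV / (931.49 MeV/u) = 0.511771 u
Constituent mass = 30(1.00728) + 30(1.008665) = 60.478350 u
Nuclear mass = 60.478350 − 0.511771 = 59.966579 u ≈ 59.9666 u (to 4 decimal places)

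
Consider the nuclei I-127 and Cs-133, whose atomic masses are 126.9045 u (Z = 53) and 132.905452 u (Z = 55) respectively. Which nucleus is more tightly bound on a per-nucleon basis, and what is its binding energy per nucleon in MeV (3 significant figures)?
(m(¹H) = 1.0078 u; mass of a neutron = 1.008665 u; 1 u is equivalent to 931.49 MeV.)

I-127; 8.44 MeV/nucleon

I-127: Σm = 53(1.0078) + 74(1.008665) = 128.054610 u; Δm = 1.150110 u; E_B = 1071.32 MeV; E_B/A = 8.436 MeV
Cs-133: Σm = 55(1.0078) + 78(1.008665) = 134.104870 u; Δm = 1.199418 u; E_B = 1117.2 MeV; E_B/A = 8.400 MeV
I-127 has the higher binding energy per nucleon, so it is the more tightly bound nucleus.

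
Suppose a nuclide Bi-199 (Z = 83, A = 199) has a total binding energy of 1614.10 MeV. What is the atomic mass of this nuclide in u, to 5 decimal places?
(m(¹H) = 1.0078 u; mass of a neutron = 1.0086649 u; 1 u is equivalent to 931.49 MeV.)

Mass defect = 1614.10 MeV / (931.49 MeV/u) = 1.7328152 u
Constituent mass = 83(1.0078) + 116(1.0086649) = 200.6525284 u
Atomic mass = 200.6525284 − 1.7328152 = 198.9197132 u ≈ 198.91971 u (to 5 decimal places)

198.91971 u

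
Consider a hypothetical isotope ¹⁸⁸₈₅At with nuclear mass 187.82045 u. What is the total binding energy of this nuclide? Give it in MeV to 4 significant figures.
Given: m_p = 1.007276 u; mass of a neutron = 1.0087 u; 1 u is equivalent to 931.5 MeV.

1578 MeV

Z = 85, so N = A − Z = 188 − 85 = 103.
Mass of separated nucleons = 85(1.007276) + 103(1.0087) = 85.618460 + 103.8961 = 189.514560 u
Mass defect Δm = 189.514560 − 187.82045 = 1.694110 u
Converting to energy: 1.694110 u × 931.5 MeV/u = 1578.06 MeV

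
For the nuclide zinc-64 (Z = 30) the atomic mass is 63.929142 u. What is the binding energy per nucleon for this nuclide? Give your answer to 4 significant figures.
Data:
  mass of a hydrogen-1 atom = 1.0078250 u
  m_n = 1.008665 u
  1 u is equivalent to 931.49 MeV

8.736 MeV/nucleon

With 30 protons and 34 neutrons (A = 64):
Total constituent mass: 30 × 1.0078250 + 34 × 1.008665 = 64.5293600 u
Mass defect Δm = 64.5293600 − 63.929142 = 0.6002180 u
Binding energy = Δm·c² = 0.6002180 × 931.49 MeV/u = 559.097 MeV
BE/A = 559.097 MeV / 64 = 8.736 MeV/nucleon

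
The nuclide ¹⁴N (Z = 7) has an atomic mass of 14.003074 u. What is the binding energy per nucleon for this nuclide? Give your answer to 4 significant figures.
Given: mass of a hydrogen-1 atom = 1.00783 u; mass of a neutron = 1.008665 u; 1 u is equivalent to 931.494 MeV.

The nucleus contains 7 protons and 14 − 7 = 7 neutrons.
Σm = 7·m(¹H) + 7·m_n = 7.05481 + 7.060655 = 14.115465 u
The mass defect is 14.115465 − 14.003074 = 0.112391 u.
Converting to energy: 0.112391 u × 931.494 MeV/u = 104.692 MeV
Per nucleon: 104.692 / 14 = 7.478 MeV

7.478 MeV/nucleon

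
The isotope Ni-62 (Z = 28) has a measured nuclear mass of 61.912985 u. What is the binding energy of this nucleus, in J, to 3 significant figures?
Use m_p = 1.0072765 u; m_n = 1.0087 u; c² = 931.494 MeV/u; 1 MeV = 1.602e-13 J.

8.75e-11 J

The nucleus contains 28 protons and 62 − 28 = 34 neutrons.
Σm = 28·m_p + 34·m_n = 28.2037420 + 34.2958 = 62.4995420 u
The mass defect is 62.4995420 − 61.912985 = 0.5865570 u.
Binding energy = Δm·c² = 0.5865570 × 931.494 MeV/u = 546.374 MeV
In joules: 546.374 MeV × 1.602e-13 J/MeV = 8.7529e-11 J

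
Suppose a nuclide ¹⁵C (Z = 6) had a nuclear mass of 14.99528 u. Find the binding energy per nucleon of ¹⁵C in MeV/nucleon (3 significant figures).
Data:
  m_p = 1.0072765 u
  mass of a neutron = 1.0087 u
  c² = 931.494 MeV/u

7.87 MeV/nucleon

The nucleus contains 6 protons and 15 − 6 = 9 neutrons.
Σm = 6·m_p + 9·m_n = 6.0436590 + 9.0783 = 15.1219590 u
The mass defect is 15.1219590 − 14.99528 = 0.1266790 u.
E_B = 0.1266790 × 931.494 = 118.001 MeV
Per nucleon: 118.001 / 15 = 7.867 MeV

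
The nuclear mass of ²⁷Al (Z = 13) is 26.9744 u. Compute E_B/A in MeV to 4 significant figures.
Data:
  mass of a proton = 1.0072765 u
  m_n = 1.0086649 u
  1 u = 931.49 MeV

8.332 MeV/nucleon

Σm = 13·m_p + 14·m_n = 13.0945945 + 14.1213086 = 27.2159031 u
Δm = 27.2159031 − 26.9744 = 0.2415031 u
Converting to energy: 0.2415031 u × 931.49 MeV/u = 224.958 MeV
Per nucleon: 224.958 / 27 = 8.332 MeV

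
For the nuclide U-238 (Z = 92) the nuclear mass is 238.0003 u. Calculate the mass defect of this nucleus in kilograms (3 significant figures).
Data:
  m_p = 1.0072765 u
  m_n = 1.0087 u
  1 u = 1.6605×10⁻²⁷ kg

Mass of separated nucleons = 92(1.0072765) + 146(1.0087) = 92.6694380 + 147.2702 = 239.9396380 u
The mass defect is 239.9396380 − 238.0003 = 1.9393380 u.
In SI units: 1.9393380 u × 1.6605×10⁻²⁷ kg/u = 3.2203e-27 kg

3.22e-27 kg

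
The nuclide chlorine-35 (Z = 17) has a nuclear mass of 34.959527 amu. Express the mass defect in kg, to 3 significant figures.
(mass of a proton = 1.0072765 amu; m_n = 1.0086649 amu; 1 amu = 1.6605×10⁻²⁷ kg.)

Mass of separated nucleons = 17(1.0072765) + 18(1.0086649) = 17.1237005 + 18.1559682 = 35.2796687 amu
Mass defect Δm = 35.2796687 − 34.959527 = 0.3201417 amu
In SI units: 0.3201417 amu × 1.6605×10⁻²⁷ kg/amu = 5.3160e-28 kg

5.32e-28 kg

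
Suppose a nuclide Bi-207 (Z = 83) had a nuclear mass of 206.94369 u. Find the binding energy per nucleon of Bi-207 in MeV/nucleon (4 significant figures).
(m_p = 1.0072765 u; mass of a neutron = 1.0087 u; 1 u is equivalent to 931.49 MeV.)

The nucleus contains 83 protons and 207 − 83 = 124 neutrons.
Total constituent mass: 83 × 1.0072765 + 124 × 1.0087 = 208.6827495 u
The mass defect is 208.6827495 − 206.94369 = 1.7390595 u.
Converting to energy: 1.7390595 u × 931.49 MeV/u = 1619.92 MeV
Dividing by A = 207 gives 7.826 MeV per nucleon.

7.826 MeV/nucleon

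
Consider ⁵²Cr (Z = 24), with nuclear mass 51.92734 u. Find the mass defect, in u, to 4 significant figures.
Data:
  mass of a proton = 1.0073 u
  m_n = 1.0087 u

0.4915 u

The nucleus contains 24 protons and 52 − 24 = 28 neutrons.
Total constituent mass: 24 × 1.0073 + 28 × 1.0087 = 52.4188 u
The mass defect is 52.4188 − 51.92734 = 0.49146 u.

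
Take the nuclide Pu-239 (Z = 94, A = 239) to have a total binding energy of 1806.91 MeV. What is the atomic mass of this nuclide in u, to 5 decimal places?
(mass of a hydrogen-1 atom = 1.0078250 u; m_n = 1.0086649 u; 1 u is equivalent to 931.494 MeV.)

Mass defect = 1806.91 MeV / (931.494 MeV/u) = 1.9397978 u
Constituent mass = 94(1.0078250) + 145(1.0086649) = 240.9919605 u
Atomic mass = 240.9919605 − 1.9397978 = 239.0521627 u ≈ 239.05216 u (to 5 decimal places)

239.05216 u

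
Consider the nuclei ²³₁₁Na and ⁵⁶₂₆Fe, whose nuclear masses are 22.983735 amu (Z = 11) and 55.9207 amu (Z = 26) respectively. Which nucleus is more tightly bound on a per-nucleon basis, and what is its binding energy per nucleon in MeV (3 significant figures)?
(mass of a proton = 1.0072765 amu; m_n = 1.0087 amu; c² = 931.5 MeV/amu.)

⁵⁶₂₆Fe; 8.81 MeV/nucleon

²³₁₁Na: Σm = 11(1.0072765) + 12(1.0087) = 23.1844415 amu; Δm = 0.2007065 amu; E_B = 186.96 MeV; E_B/A = 8.129 MeV
⁵⁶₂₆Fe: Σm = 26(1.0072765) + 30(1.0087) = 56.4501890 amu; Δm = 0.5294890 amu; E_B = 493.219 MeV; E_B/A = 8.807 MeV
⁵⁶₂₆Fe has the higher binding energy per nucleon, so it is the more tightly bound nucleus.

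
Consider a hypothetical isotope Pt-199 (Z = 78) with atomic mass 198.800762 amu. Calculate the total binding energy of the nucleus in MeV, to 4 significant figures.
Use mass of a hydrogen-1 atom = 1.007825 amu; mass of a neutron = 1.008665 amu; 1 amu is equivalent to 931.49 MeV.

With 78 protons and 121 neutrons (A = 199):
Mass of separated nucleons = 78(1.007825) + 121(1.008665) = 78.610350 + 122.048465 = 200.658815 amu
The mass defect is 200.658815 − 198.800762 = 1.858053 amu.
Binding energy = Δm·c² = 1.858053 × 931.49 MeV/amu = 1730.76 MeV

1731 MeV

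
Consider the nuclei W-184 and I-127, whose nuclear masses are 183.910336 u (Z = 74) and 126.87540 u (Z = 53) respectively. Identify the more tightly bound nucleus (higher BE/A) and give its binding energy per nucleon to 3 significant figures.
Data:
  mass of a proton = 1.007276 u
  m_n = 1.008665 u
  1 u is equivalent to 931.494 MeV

I-127; 8.45 MeV/nucleon

W-184: Σm = 74(1.007276) + 110(1.008665) = 185.491574 u; Δm = 1.581238 u; E_B = 1472.914 MeV; E_B/A = 8.00497 MeV
I-127: Σm = 53(1.007276) + 74(1.008665) = 128.026838 u; Δm = 1.151438 u; E_B = 1072.56 MeV; E_B/A = 8.445 MeV
I-127 has the higher binding energy per nucleon, so it is the more tightly bound nucleus.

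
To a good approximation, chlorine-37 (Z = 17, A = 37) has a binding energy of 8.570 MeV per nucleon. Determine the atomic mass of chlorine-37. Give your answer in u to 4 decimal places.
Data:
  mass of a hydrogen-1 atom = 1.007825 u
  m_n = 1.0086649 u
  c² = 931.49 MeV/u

Total binding energy = 37 × 8.570 = 317.090 MeV
Mass defect = 317.090 MeV / (931.49 MeV/u) = 0.340412 u
Constituent mass = 17(1.007825) + 20(1.0086649) = 37.3063230 u
Atomic mass = 37.3063230 − 0.340412 = 36.9659110 u ≈ 36.9659 u (to 4 decimal places)

36.9659 u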